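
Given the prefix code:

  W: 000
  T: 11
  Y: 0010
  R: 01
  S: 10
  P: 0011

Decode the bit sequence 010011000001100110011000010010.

RPWPPPWRY

Read left to right; each codeword is recognised as soon as it completes (prefix code):
  01→R | 0011→P | 000→W | 0011→P | 0011→P | 0011→P | 000→W | 01→R | 0010→Y
Decoded message: RPWPPPWRY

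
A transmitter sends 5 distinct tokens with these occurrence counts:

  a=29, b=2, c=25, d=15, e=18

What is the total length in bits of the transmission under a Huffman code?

Merge the two smallest weights repeatedly:
merge b(2) and d(15): 17
merge 17 and e(18): 35
merge c(25) and a(29): 54
merge 35 and 54: 89
Total encoded bits = sum of merged weights = 17 + 35 + 54 + 89 = 195.

195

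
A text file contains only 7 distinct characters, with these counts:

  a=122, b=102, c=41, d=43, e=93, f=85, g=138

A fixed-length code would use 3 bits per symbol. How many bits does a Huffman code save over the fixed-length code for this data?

176

Fixed-length: 3 bits × 624 symbols = 1872 bits.
Huffman merges:
combine c(41), d(43) → 84
combine 84, f(85) → 169
combine e(93), b(102) → 195
combine a(122), g(138) → 260
combine 169, 195 → 364
combine 260, 364 → 624
Huffman total = 84 + 169 + 195 + 260 + 364 + 624 = 1696 bits.
Saving = 1872 − 1696 = 176 bits.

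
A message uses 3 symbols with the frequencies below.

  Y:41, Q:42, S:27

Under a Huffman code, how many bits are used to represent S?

Repeatedly merge the two smallest:
S(27) + Y(41) → 68
Q(42) + 68 → 110
The subtree containing S is merged 2 times, so code length = 2.

2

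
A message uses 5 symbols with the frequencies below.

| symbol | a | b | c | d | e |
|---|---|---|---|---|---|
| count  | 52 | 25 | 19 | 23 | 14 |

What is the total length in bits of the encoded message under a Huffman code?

295

Merge the two smallest weights repeatedly:
combine e(14), c(19) → 33
combine d(23), b(25) → 48
combine 33, 48 → 81
combine a(52), 81 → 133
Each symbol's bit-cost is frequency × depth; summing gives 295 bits (equivalently 33 + 48 + 81 + 133).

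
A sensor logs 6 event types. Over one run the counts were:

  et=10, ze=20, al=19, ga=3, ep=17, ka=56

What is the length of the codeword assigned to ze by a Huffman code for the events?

3

Huffman merges, smallest pair first:
combine ga(3), et(10) → 13
combine 13, ep(17) → 30
combine al(19), ze(20) → 39
combine 30, 39 → 69
combine ka(56), 69 → 125
The subtree containing ze is merged 3 times, so code length = 3.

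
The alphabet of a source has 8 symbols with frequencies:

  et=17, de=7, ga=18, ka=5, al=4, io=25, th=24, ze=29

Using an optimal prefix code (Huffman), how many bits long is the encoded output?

358

Merge the two smallest weights repeatedly:
merge al(4) and ka(5): 9
merge de(7) and 9: 16
merge 16 and et(17): 33
merge ga(18) and th(24): 42
merge io(25) and ze(29): 54
merge 33 and 42: 75
merge 54 and 75: 129
The encoded length is the sum of every internal node's weight: 9 + 16 + 33 + 42 + 54 + 75 + 129 = 358 bits.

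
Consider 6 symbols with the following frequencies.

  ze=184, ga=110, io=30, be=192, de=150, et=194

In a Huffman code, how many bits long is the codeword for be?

2

Repeatedly merge the two smallest:
combine io(30), ga(110) → 140
combine 140, de(150) → 290
combine ze(184), be(192) → 376
combine et(194), 290 → 484
combine 376, 484 → 860
be's leaf is at depth 2, giving a 2-bit codeword.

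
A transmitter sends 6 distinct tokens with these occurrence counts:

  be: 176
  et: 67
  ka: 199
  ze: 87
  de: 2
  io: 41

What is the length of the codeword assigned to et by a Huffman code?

4

Huffman merges, smallest pair first:
de(2) + io(41) → 43
43 + et(67) → 110
ze(87) + 110 → 197
be(176) + 197 → 373
ka(199) + 373 → 572
et sits 4 levels below the root, so its codeword is 4 bits.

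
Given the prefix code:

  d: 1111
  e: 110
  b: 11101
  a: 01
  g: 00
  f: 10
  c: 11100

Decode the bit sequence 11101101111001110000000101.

Read left to right; each codeword is recognised as soon as it completes (prefix code):
  11101→b | 10→f | 1111→d | 00→g | 11100→c | 00→g | 00→g | 01→a | 01→a
Decoded message: bfdgcggaa

bfdgcggaa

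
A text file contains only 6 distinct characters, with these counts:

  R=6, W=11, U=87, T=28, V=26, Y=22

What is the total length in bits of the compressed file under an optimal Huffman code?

Build the Huffman tree bottom-up:
combine R(6), W(11) → 17
combine 17, Y(22) → 39
combine V(26), T(28) → 54
combine 39, 54 → 93
combine U(87), 93 → 180
The encoded length is the sum of every internal node's weight: 17 + 39 + 54 + 93 + 180 = 383 bits.

383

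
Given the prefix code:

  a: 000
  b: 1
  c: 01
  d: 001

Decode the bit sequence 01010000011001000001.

Read left to right; each codeword is recognised as soon as it completes (prefix code):
  01→c | 01→c | 000→a | 001→d | 1→b | 001→d | 000→a | 001→d
Decoded message: ccadbdad

ccadbdad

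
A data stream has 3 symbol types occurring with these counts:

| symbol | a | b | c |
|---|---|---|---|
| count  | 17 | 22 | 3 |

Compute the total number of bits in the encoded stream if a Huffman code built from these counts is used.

62

Merge the two smallest weights repeatedly:
combine c(3), a(17) → 20
combine 20, b(22) → 42
Each symbol's bit-cost is frequency × depth; summing gives 62 bits (equivalently 20 + 42).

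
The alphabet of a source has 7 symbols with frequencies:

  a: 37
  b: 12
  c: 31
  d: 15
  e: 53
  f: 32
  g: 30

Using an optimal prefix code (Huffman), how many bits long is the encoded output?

567

Build the Huffman tree bottom-up:
combine b(12), d(15) → 27
combine 27, g(30) → 57
combine c(31), f(32) → 63
combine a(37), e(53) → 90
combine 57, 63 → 120
combine 90, 120 → 210
Total encoded bits = sum of merged weights = 27 + 57 + 63 + 90 + 120 + 210 = 567.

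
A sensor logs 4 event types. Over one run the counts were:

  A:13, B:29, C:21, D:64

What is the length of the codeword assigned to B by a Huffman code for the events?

2

Build the tree from the bottom:
combine A(13), C(21) → 34
combine B(29), 34 → 63
combine 63, D(64) → 127
The subtree containing B is merged 2 times, so code length = 2.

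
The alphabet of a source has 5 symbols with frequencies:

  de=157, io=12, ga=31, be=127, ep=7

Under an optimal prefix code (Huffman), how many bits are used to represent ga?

Huffman merges, smallest pair first:
combine ep(7), io(12) → 19
combine 19, ga(31) → 50
combine 50, be(127) → 177
combine de(157), 177 → 334
The subtree containing ga is merged 3 times, so code length = 3.

3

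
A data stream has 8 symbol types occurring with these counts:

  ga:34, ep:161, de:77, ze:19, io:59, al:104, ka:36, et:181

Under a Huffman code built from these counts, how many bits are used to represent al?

3

Huffman merges, smallest pair first:
combine ze(19), ga(34) → 53
combine ka(36), 53 → 89
combine io(59), de(77) → 136
combine 89, al(104) → 193
combine 136, ep(161) → 297
combine et(181), 193 → 374
combine 297, 374 → 671
al's leaf is at depth 3, giving a 3-bit codeword.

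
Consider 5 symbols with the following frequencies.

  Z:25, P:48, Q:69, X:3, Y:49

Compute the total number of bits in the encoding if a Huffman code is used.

416

Greedily combine the two least-frequent nodes:
combine X(3), Z(25) → 28
combine 28, P(48) → 76
combine Y(49), Q(69) → 118
combine 76, 118 → 194
Each symbol's bit-cost is frequency × depth; summing gives 416 bits (equivalently 28 + 76 + 118 + 194).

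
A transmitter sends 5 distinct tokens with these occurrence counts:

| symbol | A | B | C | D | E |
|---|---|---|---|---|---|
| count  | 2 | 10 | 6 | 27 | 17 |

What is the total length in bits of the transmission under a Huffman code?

123

Merge the two smallest weights repeatedly:
A(2) + C(6) → 8
8 + B(10) → 18
E(17) + 18 → 35
D(27) + 35 → 62
Each symbol's bit-cost is frequency × depth; summing gives 123 bits (equivalently 8 + 18 + 35 + 62).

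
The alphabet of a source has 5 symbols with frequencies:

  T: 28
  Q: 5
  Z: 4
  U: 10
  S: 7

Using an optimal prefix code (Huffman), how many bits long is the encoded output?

Greedily combine the two least-frequent nodes:
merge Z(4) and Q(5): 9
merge S(7) and 9: 16
merge U(10) and 16: 26
merge 26 and T(28): 54
Total encoded bits = sum of merged weights = 9 + 16 + 26 + 54 = 105.

105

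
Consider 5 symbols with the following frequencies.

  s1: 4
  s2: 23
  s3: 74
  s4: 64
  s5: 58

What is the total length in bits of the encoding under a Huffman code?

Build the Huffman tree bottom-up:
merge s1(4) and s2(23): 27
merge 27 and s5(58): 85
merge s4(64) and s3(74): 138
merge 85 and 138: 223
Each symbol's bit-cost is frequency × depth; summing gives 473 bits (equivalently 27 + 85 + 138 + 223).

473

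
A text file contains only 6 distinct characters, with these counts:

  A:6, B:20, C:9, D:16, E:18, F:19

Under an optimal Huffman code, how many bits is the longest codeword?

Merge the two lowest-weight nodes at each step:
merge A(6) and C(9): 15
merge 15 and D(16): 31
merge E(18) and F(19): 37
merge B(20) and 31: 51
merge 37 and 51: 88
The rarest symbols sit at the bottom; the longest codeword is 4 bits.

4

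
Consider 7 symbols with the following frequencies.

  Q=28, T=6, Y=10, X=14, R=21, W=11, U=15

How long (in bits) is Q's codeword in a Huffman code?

2

Huffman merges, smallest pair first:
combine T(6), Y(10) → 16
combine W(11), X(14) → 25
combine U(15), 16 → 31
combine R(21), 25 → 46
combine Q(28), 31 → 59
combine 46, 59 → 105
The subtree containing Q is merged 2 times, so code length = 2.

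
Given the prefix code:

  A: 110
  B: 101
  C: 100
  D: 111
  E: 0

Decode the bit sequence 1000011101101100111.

CEEDEAAED

Read left to right; each codeword is recognised as soon as it completes (prefix code):
  100→C | 0→E | 0→E | 111→D | 0→E | 110→A | 110→A | 0→E | 111→D
Decoded message: CEEDEAAED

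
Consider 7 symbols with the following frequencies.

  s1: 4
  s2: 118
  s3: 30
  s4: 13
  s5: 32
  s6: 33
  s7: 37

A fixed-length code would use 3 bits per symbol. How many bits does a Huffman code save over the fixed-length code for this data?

172

Fixed-length: 3 bits × 267 symbols = 801 bits.
Huffman merges:
s1(4) + s4(13) → 17
17 + s3(30) → 47
s5(32) + s6(33) → 65
s7(37) + 47 → 84
65 + 84 → 149
s2(118) + 149 → 267
Huffman total = 17 + 47 + 65 + 84 + 149 + 267 = 629 bits.
Saving = 801 − 629 = 172 bits.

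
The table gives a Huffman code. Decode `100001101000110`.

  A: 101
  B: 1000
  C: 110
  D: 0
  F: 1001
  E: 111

Read left to right; each codeword is recognised as soon as it completes (prefix code):
  1000→B | 0→D | 110→C | 1000→B | 110→C
Decoded message: BDCBC

BDCBC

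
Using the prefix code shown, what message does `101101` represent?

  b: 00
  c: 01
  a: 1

Read left to right; each codeword is recognised as soon as it completes (prefix code):
  1→a | 01→c | 1→a | 01→c
Decoded message: acac

acac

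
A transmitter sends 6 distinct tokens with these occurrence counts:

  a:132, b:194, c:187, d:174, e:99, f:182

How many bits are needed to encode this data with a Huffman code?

2523

Merge the two smallest weights repeatedly:
combine e(99), a(132) → 231
combine d(174), f(182) → 356
combine c(187), b(194) → 381
combine 231, 356 → 587
combine 381, 587 → 968
The encoded length is the sum of every internal node's weight: 231 + 356 + 381 + 587 + 968 = 2523 bits.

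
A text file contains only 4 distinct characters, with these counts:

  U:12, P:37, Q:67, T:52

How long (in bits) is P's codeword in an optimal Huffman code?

Repeatedly merge the two smallest:
U(12) + P(37) → 49
49 + T(52) → 101
Q(67) + 101 → 168
P sits 3 levels below the root, so its codeword is 3 bits.

3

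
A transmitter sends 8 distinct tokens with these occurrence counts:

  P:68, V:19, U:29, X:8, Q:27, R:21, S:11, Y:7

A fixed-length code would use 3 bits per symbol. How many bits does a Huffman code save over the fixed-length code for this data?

56

Fixed-length: 3 bits × 190 symbols = 570 bits.
Huffman merges:
merge Y(7) and X(8): 15
merge S(11) and 15: 26
merge V(19) and R(21): 40
merge 26 and Q(27): 53
merge U(29) and 40: 69
merge 53 and P(68): 121
merge 69 and 121: 190
Huffman total = 15 + 26 + 40 + 53 + 69 + 121 + 190 = 514 bits.
Saving = 570 − 514 = 56 bits.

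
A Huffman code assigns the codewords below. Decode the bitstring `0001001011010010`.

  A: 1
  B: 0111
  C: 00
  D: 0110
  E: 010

CEEAAEE

Read left to right; each codeword is recognised as soon as it completes (prefix code):
  00→C | 010→E | 010→E | 1→A | 1→A | 010→E | 010→E
Decoded message: CEEAAEE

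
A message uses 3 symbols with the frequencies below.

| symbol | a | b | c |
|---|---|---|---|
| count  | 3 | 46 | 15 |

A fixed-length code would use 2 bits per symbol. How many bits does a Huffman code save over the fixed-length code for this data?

46

Fixed-length: 2 bits × 64 symbols = 128 bits.
Huffman merges:
combine a(3), c(15) → 18
combine 18, b(46) → 64
Huffman total = 18 + 64 = 82 bits.
Saving = 128 − 82 = 46 bits.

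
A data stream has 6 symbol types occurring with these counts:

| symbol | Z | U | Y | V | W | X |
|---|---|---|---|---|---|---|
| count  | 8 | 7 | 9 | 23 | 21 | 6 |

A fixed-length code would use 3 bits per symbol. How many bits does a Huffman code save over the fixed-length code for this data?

Fixed-length: 3 bits × 74 symbols = 222 bits.
Huffman merges:
merge X(6) and U(7): 13
merge Z(8) and Y(9): 17
merge 13 and 17: 30
merge W(21) and V(23): 44
merge 30 and 44: 74
Huffman total = 13 + 17 + 30 + 44 + 74 = 178 bits.
Saving = 222 − 178 = 44 bits.

44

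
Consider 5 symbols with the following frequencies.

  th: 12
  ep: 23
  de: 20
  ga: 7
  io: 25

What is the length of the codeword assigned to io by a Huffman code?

2

Huffman merges, smallest pair first:
ga(7) + th(12) → 19
19 + de(20) → 39
ep(23) + io(25) → 48
39 + 48 → 87
io's leaf is at depth 2, giving a 2-bit codeword.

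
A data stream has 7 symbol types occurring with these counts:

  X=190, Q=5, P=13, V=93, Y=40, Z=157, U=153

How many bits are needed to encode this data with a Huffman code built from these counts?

1529

Build the Huffman tree bottom-up:
Q(5) + P(13) → 18
18 + Y(40) → 58
58 + V(93) → 151
151 + U(153) → 304
Z(157) + X(190) → 347
304 + 347 → 651
Each symbol's bit-cost is frequency × depth; summing gives 1529 bits (equivalently 18 + 58 + 151 + 304 + 347 + 651).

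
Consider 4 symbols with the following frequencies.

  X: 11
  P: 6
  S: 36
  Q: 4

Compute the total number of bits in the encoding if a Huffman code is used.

88

Greedily combine the two least-frequent nodes:
Q(4) + P(6) → 10
10 + X(11) → 21
21 + S(36) → 57
The encoded length is the sum of every internal node's weight: 10 + 21 + 57 = 88 bits.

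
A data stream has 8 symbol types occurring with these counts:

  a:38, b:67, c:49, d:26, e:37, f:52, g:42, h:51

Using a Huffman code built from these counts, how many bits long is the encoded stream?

Greedily combine the two least-frequent nodes:
d(26) + e(37) → 63
a(38) + g(42) → 80
c(49) + h(51) → 100
f(52) + 63 → 115
b(67) + 80 → 147
100 + 115 → 215
147 + 215 → 362
Each symbol's bit-cost is frequency × depth; summing gives 1082 bits (equivalently 63 + 80 + 100 + 115 + 147 + 215 + 362).

1082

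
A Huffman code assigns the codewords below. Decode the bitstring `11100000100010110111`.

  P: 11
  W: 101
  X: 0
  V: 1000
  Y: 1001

Read left to right; each codeword is recognised as soon as it completes (prefix code):
  11→P | 1000→V | 0→X | 0→X | 1000→V | 101→W | 101→W | 11→P
Decoded message: PVXXVWWP

PVXXVWWP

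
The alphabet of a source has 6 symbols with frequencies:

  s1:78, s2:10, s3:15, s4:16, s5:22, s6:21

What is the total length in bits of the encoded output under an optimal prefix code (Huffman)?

355

Build the Huffman tree bottom-up:
combine s2(10), s3(15) → 25
combine s4(16), s6(21) → 37
combine s5(22), 25 → 47
combine 37, 47 → 84
combine s1(78), 84 → 162
The encoded length is the sum of every internal node's weight: 25 + 37 + 47 + 84 + 162 = 355 bits.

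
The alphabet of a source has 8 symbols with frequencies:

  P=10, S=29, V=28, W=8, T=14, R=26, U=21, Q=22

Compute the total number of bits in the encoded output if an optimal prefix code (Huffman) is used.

Greedily combine the two least-frequent nodes:
combine W(8), P(10) → 18
combine T(14), 18 → 32
combine U(21), Q(22) → 43
combine R(26), V(28) → 54
combine S(29), 32 → 61
combine 43, 54 → 97
combine 61, 97 → 158
Total encoded bits = sum of merged weights = 18 + 32 + 43 + 54 + 61 + 97 + 158 = 463.

463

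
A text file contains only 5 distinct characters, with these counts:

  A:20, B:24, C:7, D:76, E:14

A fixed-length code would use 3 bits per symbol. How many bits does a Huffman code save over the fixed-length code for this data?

Fixed-length: 3 bits × 141 symbols = 423 bits.
Huffman merges:
C(7) + E(14) → 21
A(20) + 21 → 41
B(24) + 41 → 65
65 + D(76) → 141
Huffman total = 21 + 41 + 65 + 141 = 268 bits.
Saving = 423 − 268 = 155 bits.

155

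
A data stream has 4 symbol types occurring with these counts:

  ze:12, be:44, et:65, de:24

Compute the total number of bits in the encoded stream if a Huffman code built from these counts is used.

Greedily combine the two least-frequent nodes:
combine ze(12), de(24) → 36
combine 36, be(44) → 80
combine et(65), 80 → 145
Each symbol's bit-cost is frequency × depth; summing gives 261 bits (equivalently 36 + 80 + 145).

261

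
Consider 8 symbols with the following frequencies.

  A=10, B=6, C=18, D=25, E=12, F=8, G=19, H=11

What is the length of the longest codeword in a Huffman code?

4

Merge the two lowest-weight nodes at each step:
combine B(6), F(8) → 14
combine A(10), H(11) → 21
combine E(12), 14 → 26
combine C(18), G(19) → 37
combine 21, D(25) → 46
combine 26, 37 → 63
combine 46, 63 → 109
The rarest symbols sit at the bottom; the longest codeword is 4 bits.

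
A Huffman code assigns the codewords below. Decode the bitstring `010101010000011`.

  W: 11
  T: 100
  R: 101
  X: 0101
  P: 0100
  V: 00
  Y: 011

XXVVY

Read left to right; each codeword is recognised as soon as it completes (prefix code):
  0101→X | 0101→X | 00→V | 00→V | 011→Y
Decoded message: XXVVY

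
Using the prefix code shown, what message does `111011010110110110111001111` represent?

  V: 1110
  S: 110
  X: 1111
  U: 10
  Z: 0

VSUSSSVZX

Read left to right; each codeword is recognised as soon as it completes (prefix code):
  1110→V | 110→S | 10→U | 110→S | 110→S | 110→S | 1110→V | 0→Z | 1111→X
Decoded message: VSUSSSVZX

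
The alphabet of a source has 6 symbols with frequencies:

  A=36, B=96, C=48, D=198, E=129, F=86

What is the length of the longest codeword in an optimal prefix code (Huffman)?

Merge the two lowest-weight nodes at each step:
A(36) + C(48) → 84
84 + F(86) → 170
B(96) + E(129) → 225
170 + D(198) → 368
225 + 368 → 593
Maximum depth reached is 4.

4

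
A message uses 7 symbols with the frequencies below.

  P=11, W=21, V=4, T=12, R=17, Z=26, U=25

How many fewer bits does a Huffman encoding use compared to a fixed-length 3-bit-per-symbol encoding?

36

Fixed-length: 3 bits × 116 symbols = 348 bits.
Huffman merges:
V(4) + P(11) → 15
T(12) + 15 → 27
R(17) + W(21) → 38
U(25) + Z(26) → 51
27 + 38 → 65
51 + 65 → 116
Huffman total = 15 + 27 + 38 + 51 + 65 + 116 = 312 bits.
Saving = 348 − 312 = 36 bits.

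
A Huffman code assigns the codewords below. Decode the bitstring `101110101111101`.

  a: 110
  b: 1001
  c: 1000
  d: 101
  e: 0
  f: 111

dadfd

Read left to right; each codeword is recognised as soon as it completes (prefix code):
  101→d | 110→a | 101→d | 111→f | 101→d
Decoded message: dadfd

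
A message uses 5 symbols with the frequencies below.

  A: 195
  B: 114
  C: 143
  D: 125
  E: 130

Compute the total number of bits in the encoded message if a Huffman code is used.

Merge the two smallest weights repeatedly:
B(114) + D(125) → 239
E(130) + C(143) → 273
A(195) + 239 → 434
273 + 434 → 707
The encoded length is the sum of every internal node's weight: 239 + 273 + 434 + 707 = 1653 bits.

1653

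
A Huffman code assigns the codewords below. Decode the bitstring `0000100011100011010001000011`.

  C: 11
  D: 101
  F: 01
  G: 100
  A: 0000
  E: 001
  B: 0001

AGFCBDBAC

Read left to right; each codeword is recognised as soon as it completes (prefix code):
  0000→A | 100→G | 01→F | 11→C | 0001→B | 101→D | 0001→B | 0000→A | 11→C
Decoded message: AGFCBDBAC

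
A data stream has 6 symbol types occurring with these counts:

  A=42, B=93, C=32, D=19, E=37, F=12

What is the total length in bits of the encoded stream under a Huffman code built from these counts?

550

Greedily combine the two least-frequent nodes:
merge F(12) and D(19): 31
merge 31 and C(32): 63
merge E(37) and A(42): 79
merge 63 and 79: 142
merge B(93) and 142: 235
Each symbol's bit-cost is frequency × depth; summing gives 550 bits (equivalently 31 + 63 + 79 + 142 + 235).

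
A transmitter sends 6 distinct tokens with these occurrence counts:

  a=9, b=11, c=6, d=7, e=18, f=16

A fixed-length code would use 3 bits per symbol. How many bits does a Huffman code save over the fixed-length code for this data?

34

Fixed-length: 3 bits × 67 symbols = 201 bits.
Huffman merges:
c(6) + d(7) → 13
a(9) + b(11) → 20
13 + f(16) → 29
e(18) + 20 → 38
29 + 38 → 67
Huffman total = 13 + 20 + 29 + 38 + 67 = 167 bits.
Saving = 201 − 167 = 34 bits.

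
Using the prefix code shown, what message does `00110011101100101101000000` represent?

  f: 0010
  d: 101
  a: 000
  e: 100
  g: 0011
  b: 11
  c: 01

Read left to right; each codeword is recognised as soon as it completes (prefix code):
  0011→g | 0011→g | 101→d | 100→e | 101→d | 101→d | 000→a | 000→a
Decoded message: ggdeddaa

ggdeddaa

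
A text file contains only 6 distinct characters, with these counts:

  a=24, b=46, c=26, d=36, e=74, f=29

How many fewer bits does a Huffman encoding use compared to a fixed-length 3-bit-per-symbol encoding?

120

Fixed-length: 3 bits × 235 symbols = 705 bits.
Huffman merges:
merge a(24) and c(26): 50
merge f(29) and d(36): 65
merge b(46) and 50: 96
merge 65 and e(74): 139
merge 96 and 139: 235
Huffman total = 50 + 65 + 96 + 139 + 235 = 585 bits.
Saving = 705 − 585 = 120 bits.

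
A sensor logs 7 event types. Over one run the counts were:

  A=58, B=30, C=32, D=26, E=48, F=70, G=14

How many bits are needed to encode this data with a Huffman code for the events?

746

Merge the two smallest weights repeatedly:
merge G(14) and D(26): 40
merge B(30) and C(32): 62
merge 40 and E(48): 88
merge A(58) and 62: 120
merge F(70) and 88: 158
merge 120 and 158: 278
The encoded length is the sum of every internal node's weight: 40 + 62 + 88 + 120 + 158 + 278 = 746 bits.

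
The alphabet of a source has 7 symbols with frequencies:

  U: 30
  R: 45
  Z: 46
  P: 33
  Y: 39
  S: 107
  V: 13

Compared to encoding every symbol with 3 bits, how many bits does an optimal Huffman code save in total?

Fixed-length: 3 bits × 313 symbols = 939 bits.
Huffman merges:
merge V(13) and U(30): 43
merge P(33) and Y(39): 72
merge 43 and R(45): 88
merge Z(46) and 72: 118
merge 88 and S(107): 195
merge 118 and 195: 313
Huffman total = 43 + 72 + 88 + 118 + 195 + 313 = 829 bits.
Saving = 939 − 829 = 110 bits.

110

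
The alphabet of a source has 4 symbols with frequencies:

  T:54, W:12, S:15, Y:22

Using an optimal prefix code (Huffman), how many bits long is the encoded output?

179

Build the Huffman tree bottom-up:
combine W(12), S(15) → 27
combine Y(22), 27 → 49
combine 49, T(54) → 103
The encoded length is the sum of every internal node's weight: 27 + 49 + 103 = 179 bits.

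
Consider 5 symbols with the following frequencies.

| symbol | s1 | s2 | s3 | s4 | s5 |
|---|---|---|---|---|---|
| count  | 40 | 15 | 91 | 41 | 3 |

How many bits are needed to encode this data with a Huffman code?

Merge the two smallest weights repeatedly:
s5(3) + s2(15) → 18
18 + s1(40) → 58
s4(41) + 58 → 99
s3(91) + 99 → 190
The encoded length is the sum of every internal node's weight: 18 + 58 + 99 + 190 = 365 bits.

365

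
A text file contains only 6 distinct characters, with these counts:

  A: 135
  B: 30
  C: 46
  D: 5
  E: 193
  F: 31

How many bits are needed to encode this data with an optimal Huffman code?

Greedily combine the two least-frequent nodes:
combine D(5), B(30) → 35
combine F(31), 35 → 66
combine C(46), 66 → 112
combine 112, A(135) → 247
combine E(193), 247 → 440
The encoded length is the sum of every internal node's weight: 35 + 66 + 112 + 247 + 440 = 900 bits.

900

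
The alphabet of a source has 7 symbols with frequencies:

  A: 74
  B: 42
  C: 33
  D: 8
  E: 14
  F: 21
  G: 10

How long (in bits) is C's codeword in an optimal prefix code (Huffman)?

Repeatedly merge the two smallest:
combine D(8), G(10) → 18
combine E(14), 18 → 32
combine F(21), 32 → 53
combine C(33), B(42) → 75
combine 53, A(74) → 127
combine 75, 127 → 202
C sits 2 levels below the root, so its codeword is 2 bits.

2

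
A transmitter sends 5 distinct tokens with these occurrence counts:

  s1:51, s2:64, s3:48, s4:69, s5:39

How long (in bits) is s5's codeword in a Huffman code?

3

Build the tree from the bottom:
combine s5(39), s3(48) → 87
combine s1(51), s2(64) → 115
combine s4(69), 87 → 156
combine 115, 156 → 271
s5's leaf is at depth 3, giving a 3-bit codeword.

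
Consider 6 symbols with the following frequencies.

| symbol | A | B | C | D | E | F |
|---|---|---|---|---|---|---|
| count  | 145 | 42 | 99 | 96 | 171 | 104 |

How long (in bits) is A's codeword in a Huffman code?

2

Huffman merges, smallest pair first:
B(42) + D(96) → 138
C(99) + F(104) → 203
138 + A(145) → 283
E(171) + 203 → 374
283 + 374 → 657
A sits 2 levels below the root, so its codeword is 2 bits.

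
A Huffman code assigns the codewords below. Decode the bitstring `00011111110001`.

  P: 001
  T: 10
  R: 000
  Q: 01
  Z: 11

Read left to right; each codeword is recognised as soon as it completes (prefix code):
  000→R | 11→Z | 11→Z | 11→Z | 10→T | 001→P
Decoded message: RZZZTP

RZZZTP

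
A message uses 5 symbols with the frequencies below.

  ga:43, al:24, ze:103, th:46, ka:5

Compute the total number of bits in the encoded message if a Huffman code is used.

Greedily combine the two least-frequent nodes:
merge ka(5) and al(24): 29
merge 29 and ga(43): 72
merge th(46) and 72: 118
merge ze(103) and 118: 221
Total encoded bits = sum of merged weights = 29 + 72 + 118 + 221 = 440.

440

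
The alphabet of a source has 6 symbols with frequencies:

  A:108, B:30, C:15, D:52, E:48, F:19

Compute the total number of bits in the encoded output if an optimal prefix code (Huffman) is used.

634

Merge the two smallest weights repeatedly:
merge C(15) and F(19): 34
merge B(30) and 34: 64
merge E(48) and D(52): 100
merge 64 and 100: 164
merge A(108) and 164: 272
Total encoded bits = sum of merged weights = 34 + 64 + 100 + 164 + 272 = 634.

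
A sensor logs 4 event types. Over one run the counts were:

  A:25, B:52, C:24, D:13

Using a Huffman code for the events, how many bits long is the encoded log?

Merge the two smallest weights repeatedly:
merge D(13) and C(24): 37
merge A(25) and 37: 62
merge B(52) and 62: 114
The encoded length is the sum of every internal node's weight: 37 + 62 + 114 = 213 bits.

213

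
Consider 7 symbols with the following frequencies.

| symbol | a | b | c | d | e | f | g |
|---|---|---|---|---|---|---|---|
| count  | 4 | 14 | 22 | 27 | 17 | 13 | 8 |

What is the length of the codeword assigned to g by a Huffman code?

Repeatedly merge the two smallest:
merge a(4) and g(8): 12
merge 12 and f(13): 25
merge b(14) and e(17): 31
merge c(22) and 25: 47
merge d(27) and 31: 58
merge 47 and 58: 105
The subtree containing g is merged 4 times, so code length = 4.

4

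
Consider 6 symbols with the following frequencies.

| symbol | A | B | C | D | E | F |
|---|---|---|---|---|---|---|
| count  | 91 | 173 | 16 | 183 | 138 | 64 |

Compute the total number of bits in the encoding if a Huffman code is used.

Greedily combine the two least-frequent nodes:
merge C(16) and F(64): 80
merge 80 and A(91): 171
merge E(138) and 171: 309
merge B(173) and D(183): 356
merge 309 and 356: 665
Each symbol's bit-cost is frequency × depth; summing gives 1581 bits (equivalently 80 + 171 + 309 + 356 + 665).

1581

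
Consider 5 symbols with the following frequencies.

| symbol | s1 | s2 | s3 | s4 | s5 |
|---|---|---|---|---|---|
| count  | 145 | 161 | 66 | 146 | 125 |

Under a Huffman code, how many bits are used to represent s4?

Huffman merges, smallest pair first:
combine s3(66), s5(125) → 191
combine s1(145), s4(146) → 291
combine s2(161), 191 → 352
combine 291, 352 → 643
The subtree containing s4 is merged 2 times, so code length = 2.

2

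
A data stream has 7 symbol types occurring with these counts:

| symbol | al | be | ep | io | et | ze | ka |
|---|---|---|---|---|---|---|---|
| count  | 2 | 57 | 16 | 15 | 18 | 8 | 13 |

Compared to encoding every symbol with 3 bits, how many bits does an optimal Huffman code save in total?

81

Fixed-length: 3 bits × 129 symbols = 387 bits.
Huffman merges:
merge al(2) and ze(8): 10
merge 10 and ka(13): 23
merge io(15) and ep(16): 31
merge et(18) and 23: 41
merge 31 and 41: 72
merge be(57) and 72: 129
Huffman total = 10 + 23 + 31 + 41 + 72 + 129 = 306 bits.
Saving = 387 − 306 = 81 bits.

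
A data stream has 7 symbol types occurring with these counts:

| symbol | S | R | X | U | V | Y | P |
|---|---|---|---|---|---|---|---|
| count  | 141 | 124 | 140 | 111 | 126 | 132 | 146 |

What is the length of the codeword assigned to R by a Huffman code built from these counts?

Build the tree from the bottom:
U(111) + R(124) → 235
V(126) + Y(132) → 258
X(140) + S(141) → 281
P(146) + 235 → 381
258 + 281 → 539
381 + 539 → 920
R sits 3 levels below the root, so its codeword is 3 bits.

3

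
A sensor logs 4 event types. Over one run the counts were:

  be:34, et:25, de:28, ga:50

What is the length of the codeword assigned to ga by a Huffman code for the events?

Build the tree from the bottom:
combine et(25), de(28) → 53
combine be(34), ga(50) → 84
combine 53, 84 → 137
The subtree containing ga is merged 2 times, so code length = 2.

2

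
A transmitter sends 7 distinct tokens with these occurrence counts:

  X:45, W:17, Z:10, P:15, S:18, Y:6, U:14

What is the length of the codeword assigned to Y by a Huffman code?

Build the tree from the bottom:
Y(6) + Z(10) → 16
U(14) + P(15) → 29
16 + W(17) → 33
S(18) + 29 → 47
33 + X(45) → 78
47 + 78 → 125
Y sits 4 levels below the root, so its codeword is 4 bits.

4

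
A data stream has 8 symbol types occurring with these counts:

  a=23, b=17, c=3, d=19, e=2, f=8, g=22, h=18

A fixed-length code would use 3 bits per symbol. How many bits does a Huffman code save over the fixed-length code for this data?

Fixed-length: 3 bits × 112 symbols = 336 bits.
Huffman merges:
combine e(2), c(3) → 5
combine 5, f(8) → 13
combine 13, b(17) → 30
combine h(18), d(19) → 37
combine g(22), a(23) → 45
combine 30, 37 → 67
combine 45, 67 → 112
Huffman total = 5 + 13 + 30 + 37 + 45 + 67 + 112 = 309 bits.
Saving = 336 − 309 = 27 bits.

27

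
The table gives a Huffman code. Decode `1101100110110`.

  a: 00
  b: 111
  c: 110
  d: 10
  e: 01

Read left to right; each codeword is recognised as soon as it completes (prefix code):
  110→c | 110→c | 01→e | 10→d | 110→c
Decoded message: ccedc

ccedc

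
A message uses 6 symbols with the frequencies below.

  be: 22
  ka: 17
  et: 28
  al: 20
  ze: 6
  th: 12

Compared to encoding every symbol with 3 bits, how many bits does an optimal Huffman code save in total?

52

Fixed-length: 3 bits × 105 symbols = 315 bits.
Huffman merges:
combine ze(6), th(12) → 18
combine ka(17), 18 → 35
combine al(20), be(22) → 42
combine et(28), 35 → 63
combine 42, 63 → 105
Huffman total = 18 + 35 + 42 + 63 + 105 = 263 bits.
Saving = 315 − 263 = 52 bits.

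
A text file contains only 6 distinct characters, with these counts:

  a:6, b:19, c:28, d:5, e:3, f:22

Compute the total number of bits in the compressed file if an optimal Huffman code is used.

188

Greedily combine the two least-frequent nodes:
merge e(3) and d(5): 8
merge a(6) and 8: 14
merge 14 and b(19): 33
merge f(22) and c(28): 50
merge 33 and 50: 83
The encoded length is the sum of every internal node's weight: 8 + 14 + 33 + 50 + 83 = 188 bits.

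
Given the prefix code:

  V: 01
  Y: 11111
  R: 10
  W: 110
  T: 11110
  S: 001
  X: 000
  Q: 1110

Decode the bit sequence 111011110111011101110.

Read left to right; each codeword is recognised as soon as it completes (prefix code):
  1110→Q | 11110→T | 1110→Q | 1110→Q | 1110→Q
Decoded message: QTQQQ

QTQQQ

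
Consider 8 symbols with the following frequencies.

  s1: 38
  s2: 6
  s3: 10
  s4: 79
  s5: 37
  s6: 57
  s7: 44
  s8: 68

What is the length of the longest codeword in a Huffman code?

Merge the two lowest-weight nodes at each step:
s2(6) + s3(10) → 16
16 + s5(37) → 53
s1(38) + s7(44) → 82
53 + s6(57) → 110
s8(68) + s4(79) → 147
82 + 110 → 192
147 + 192 → 339
The first pair merged (s2, s3) ends up deepest, at depth 5.

5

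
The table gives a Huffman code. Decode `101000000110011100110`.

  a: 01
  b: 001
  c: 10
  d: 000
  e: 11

Read left to right; each codeword is recognised as soon as it completes (prefix code):
  10→c | 10→c | 000→d | 001→b | 10→c | 01→a | 11→e | 001→b | 10→c
Decoded message: ccdbcaebc

ccdbcaebc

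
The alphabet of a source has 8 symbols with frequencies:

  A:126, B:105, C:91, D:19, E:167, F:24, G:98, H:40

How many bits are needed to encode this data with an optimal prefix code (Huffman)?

Greedily combine the two least-frequent nodes:
merge D(19) and F(24): 43
merge H(40) and 43: 83
merge 83 and C(91): 174
merge G(98) and B(105): 203
merge A(126) and E(167): 293
merge 174 and 203: 377
merge 293 and 377: 670
The encoded length is the sum of every internal node's weight: 43 + 83 + 174 + 203 + 293 + 377 + 670 = 1843 bits.

1843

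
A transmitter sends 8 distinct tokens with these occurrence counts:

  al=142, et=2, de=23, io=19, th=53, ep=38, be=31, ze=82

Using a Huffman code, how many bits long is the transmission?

1011

Greedily combine the two least-frequent nodes:
combine et(2), io(19) → 21
combine 21, de(23) → 44
combine be(31), ep(38) → 69
combine 44, th(53) → 97
combine 69, ze(82) → 151
combine 97, al(142) → 239
combine 151, 239 → 390
Total encoded bits = sum of merged weights = 21 + 44 + 69 + 97 + 151 + 239 + 390 = 1011.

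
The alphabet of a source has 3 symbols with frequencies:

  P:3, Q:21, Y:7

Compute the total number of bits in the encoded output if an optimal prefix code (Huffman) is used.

Build the Huffman tree bottom-up:
P(3) + Y(7) → 10
10 + Q(21) → 31
The encoded length is the sum of every internal node's weight: 10 + 31 = 41 bits.

41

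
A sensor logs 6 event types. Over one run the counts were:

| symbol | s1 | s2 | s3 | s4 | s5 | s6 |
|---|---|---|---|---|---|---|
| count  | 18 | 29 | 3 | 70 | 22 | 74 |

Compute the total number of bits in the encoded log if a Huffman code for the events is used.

494

Build the Huffman tree bottom-up:
merge s3(3) and s1(18): 21
merge 21 and s5(22): 43
merge s2(29) and 43: 72
merge s4(70) and 72: 142
merge s6(74) and 142: 216
The encoded length is the sum of every internal node's weight: 21 + 43 + 72 + 142 + 216 = 494 bits.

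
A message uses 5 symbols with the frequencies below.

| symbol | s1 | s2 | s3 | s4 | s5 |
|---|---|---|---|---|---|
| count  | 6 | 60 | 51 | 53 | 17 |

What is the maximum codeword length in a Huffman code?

3

Merge the two lowest-weight nodes at each step:
merge s1(6) and s5(17): 23
merge 23 and s3(51): 74
merge s4(53) and s2(60): 113
merge 74 and 113: 187
The rarest symbols sit at the bottom; the longest codeword is 3 bits.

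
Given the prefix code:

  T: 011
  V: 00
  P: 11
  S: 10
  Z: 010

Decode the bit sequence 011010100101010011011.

Read left to right; each codeword is recognised as soon as it completes (prefix code):
  011→T | 010→Z | 10→S | 010→Z | 10→S | 10→S | 011→T | 011→T
Decoded message: TZSZSSTT

TZSZSSTT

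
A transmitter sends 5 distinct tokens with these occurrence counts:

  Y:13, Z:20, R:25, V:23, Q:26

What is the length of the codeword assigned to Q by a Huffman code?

Repeatedly merge the two smallest:
merge Y(13) and Z(20): 33
merge V(23) and R(25): 48
merge Q(26) and 33: 59
merge 48 and 59: 107
The subtree containing Q is merged 2 times, so code length = 2.

2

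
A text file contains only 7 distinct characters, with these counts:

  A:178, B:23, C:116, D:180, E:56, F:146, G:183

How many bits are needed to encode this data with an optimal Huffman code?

2362

Merge the two smallest weights repeatedly:
merge B(23) and E(56): 79
merge 79 and C(116): 195
merge F(146) and A(178): 324
merge D(180) and G(183): 363
merge 195 and 324: 519
merge 363 and 519: 882
Total encoded bits = sum of merged weights = 79 + 195 + 324 + 363 + 519 + 882 = 2362.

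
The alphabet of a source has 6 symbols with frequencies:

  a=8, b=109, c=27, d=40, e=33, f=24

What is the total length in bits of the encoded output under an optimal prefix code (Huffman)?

Build the Huffman tree bottom-up:
merge a(8) and f(24): 32
merge c(27) and 32: 59
merge e(33) and d(40): 73
merge 59 and 73: 132
merge b(109) and 132: 241
Total encoded bits = sum of merged weights = 32 + 59 + 73 + 132 + 241 = 537.

537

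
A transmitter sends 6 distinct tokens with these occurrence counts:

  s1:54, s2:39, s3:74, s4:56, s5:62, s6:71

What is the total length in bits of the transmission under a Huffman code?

923

Build the Huffman tree bottom-up:
merge s2(39) and s1(54): 93
merge s4(56) and s5(62): 118
merge s6(71) and s3(74): 145
merge 93 and 118: 211
merge 145 and 211: 356
The encoded length is the sum of every internal node's weight: 93 + 118 + 145 + 211 + 356 = 923 bits.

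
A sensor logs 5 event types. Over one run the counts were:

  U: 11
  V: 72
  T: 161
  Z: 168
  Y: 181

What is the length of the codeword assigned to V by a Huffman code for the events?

3

Huffman merges, smallest pair first:
combine U(11), V(72) → 83
combine 83, T(161) → 244
combine Z(168), Y(181) → 349
combine 244, 349 → 593
V sits 3 levels below the root, so its codeword is 3 bits.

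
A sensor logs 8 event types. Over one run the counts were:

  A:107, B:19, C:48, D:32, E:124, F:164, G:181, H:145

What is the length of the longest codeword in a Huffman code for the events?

Merge the two lowest-weight nodes at each step:
B(19) + D(32) → 51
C(48) + 51 → 99
99 + A(107) → 206
E(124) + H(145) → 269
F(164) + G(181) → 345
206 + 269 → 475
345 + 475 → 820
Maximum depth reached is 5.

5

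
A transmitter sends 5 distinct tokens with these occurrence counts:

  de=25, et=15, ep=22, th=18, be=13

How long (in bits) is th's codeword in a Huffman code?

Build the tree from the bottom:
be(13) + et(15) → 28
th(18) + ep(22) → 40
de(25) + 28 → 53
40 + 53 → 93
The subtree containing th is merged 2 times, so code length = 2.

2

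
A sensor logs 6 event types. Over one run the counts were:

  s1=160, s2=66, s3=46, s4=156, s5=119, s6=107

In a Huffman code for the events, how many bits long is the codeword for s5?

2

Repeatedly merge the two smallest:
merge s3(46) and s2(66): 112
merge s6(107) and 112: 219
merge s5(119) and s4(156): 275
merge s1(160) and 219: 379
merge 275 and 379: 654
s5 sits 2 levels below the root, so its codeword is 2 bits.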